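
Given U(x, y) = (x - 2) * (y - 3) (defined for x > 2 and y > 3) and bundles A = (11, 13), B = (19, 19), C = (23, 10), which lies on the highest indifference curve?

Bundle B

Evaluate utility at each bundle:
U(A) = 90.
U(B) = 272.
U(C) = 147.
Highest utility is B, so B ≻ C ≻ A.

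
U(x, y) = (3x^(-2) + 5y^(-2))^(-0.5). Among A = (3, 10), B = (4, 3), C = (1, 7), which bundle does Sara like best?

Bundle A

Evaluate utility at each bundle:
U(A) = 1.615.
U(B) = 1.160.
U(C) = 0.568.
Highest utility is A, so A ≻ B ≻ C.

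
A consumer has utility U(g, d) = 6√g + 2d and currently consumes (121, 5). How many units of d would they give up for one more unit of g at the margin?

MRS = 3/22

MU_g = 6/(2√g), MU_d = 2.
MRS = 6/(2√g) ÷ 2.
At (121, 5): MRS = 3/22.
So at (121, 5) the consumer would give up 3/22 units of d for one more unit of g.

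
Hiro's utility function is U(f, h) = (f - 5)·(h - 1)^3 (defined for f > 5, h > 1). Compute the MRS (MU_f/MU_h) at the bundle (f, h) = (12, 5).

MU_f = (h−1)^3, MU_h = 3·(f−5)·(h−1)^2.
MRS = (1/3)·(h−1)/(f−5).
At (12, 5): MRS = 4/21.
That is, one extra unit of f is worth 4/21 units of h at the margin.

MRS = 4/21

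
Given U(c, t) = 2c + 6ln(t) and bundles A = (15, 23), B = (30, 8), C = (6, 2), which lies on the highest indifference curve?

Evaluate utility at each bundle:
U(A) = 48.813.
U(B) = 72.477.
U(C) = 16.159.
Highest utility is B, so B ≻ A ≻ C.

Bundle B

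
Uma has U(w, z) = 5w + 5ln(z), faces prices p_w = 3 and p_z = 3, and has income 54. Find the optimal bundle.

MU_w = 5, MU_z = 5/z.
MRS = 5 ÷ (5/z).
Tangency: set MRS = p_w/p_z = 3/3 = 1.
MRS depends only on z: z = 1 ⇒ z* = 1.
From the budget, 3·w = 54 − 3·1 = 51, so w* = 17.

w* = 17, z* = 1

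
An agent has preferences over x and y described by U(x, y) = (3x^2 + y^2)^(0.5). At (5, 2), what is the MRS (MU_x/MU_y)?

MRS = 7.5

For CES with ρ = 2, MRS = (3/1)·(y/x)^(-1).
At (5, 2): MRS = 7.5.
So at (5, 2) the consumer would give up 7.5 units of y for one more unit of x.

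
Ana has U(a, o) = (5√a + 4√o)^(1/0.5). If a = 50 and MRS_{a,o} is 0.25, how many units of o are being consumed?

o = 2

For CES with ρ = 0.5, MRS = (5/4)·√(o/a).
Setting (5/4)·√(o/50) = 0.25 gives √(o/50) = 0.2, so o/50 = 1/25 and o = 2.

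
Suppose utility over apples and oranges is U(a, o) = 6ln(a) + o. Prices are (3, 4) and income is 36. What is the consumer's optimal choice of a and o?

MU_a = 6/a, MU_o = 1.
MRS = 6/a ÷ 1.
Tangency: set MRS = p_a/p_o = 3/4 = 0.75.
MRS depends only on a: 6/a = 0.75 ⇒ a* = 6/0.75 = 8.
From the budget, 4·o = 36 − 3·8 = 12, so o* = 3.

a* = 8, o* = 3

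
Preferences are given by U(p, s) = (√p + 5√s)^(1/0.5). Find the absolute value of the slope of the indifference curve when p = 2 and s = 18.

MRS = 0.6

For CES with ρ = 0.5, MRS = (1/5)·√(s/p).
At (2, 18): MRS = 0.6.
The indifference curve has slope −0.6 at this bundle.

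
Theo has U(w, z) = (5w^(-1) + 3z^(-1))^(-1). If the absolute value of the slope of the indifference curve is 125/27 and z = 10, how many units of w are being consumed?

For CES with ρ = -1, MRS = (5/3)·(z/w)^2.
Setting (5/3)·(10/w)^2 = 125/27 gives (10/w)^2 = 25/9, so 10/w = 5/3 and w = 6.

w = 6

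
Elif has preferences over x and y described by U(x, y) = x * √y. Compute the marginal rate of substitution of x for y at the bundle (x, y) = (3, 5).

MU_x = √y and MU_y = 0.5·x·y^(-0.5).
MRS = MU_x/MU_y = (2)·y/x.
At (3, 5): MRS = 10/3.
The indifference curve has slope −10/3 at this bundle.

MRS = 10/3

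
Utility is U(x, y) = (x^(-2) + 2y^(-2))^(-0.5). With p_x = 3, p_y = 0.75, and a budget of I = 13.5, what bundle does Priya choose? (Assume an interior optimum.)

x* = 3, y* = 6

For CES with ρ = -2, MRS = (1/2)·(y/x)^3.
Tangency: set MRS = p_x/p_y = 3/0.75 = 4.
So (y/x)^3 = 8; taking the cube root, y/x = 2, i.e. y = 2·x.
Substitute into the budget 3·x + 0.75·y = 13.5: 4.5·x = 13.5, so x* = 3 and y* = 2·3 = 6.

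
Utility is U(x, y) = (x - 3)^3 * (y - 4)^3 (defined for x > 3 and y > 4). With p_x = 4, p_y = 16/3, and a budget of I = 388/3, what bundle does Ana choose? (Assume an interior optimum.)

MU_x = 3·(x−3)^2·(y−4)^3, MU_y = 3·(x−3)^3·(y−4)^2.
MRS = (y−4)/(x−3).
Tangency: set MRS = p_x/p_y = 4/(16/3) = 0.75.
So (y − 4)/(x − 3) = 0.75, i.e. (y − 4) = 0.75·(x − 3).
Rewrite the budget in excess-of-subsistence terms: 4·(x − 3) + (16/3)·(y − 4) = 388/3 − 4·3 − (16/3)·4 = 96.
Substituting, 8·(x − 3) = 96, so x − 3 = 12 and x* = 15.
Then y − 4 = 0.75·12 = 9, so y* = 13.

x* = 15, y* = 13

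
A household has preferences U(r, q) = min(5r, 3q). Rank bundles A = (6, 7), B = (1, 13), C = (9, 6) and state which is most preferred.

Bundle A

Evaluate utility at each bundle:
U(A) = 21.
U(B) = 5.
U(C) = 18.
Highest utility is A, so A ≻ C ≻ B.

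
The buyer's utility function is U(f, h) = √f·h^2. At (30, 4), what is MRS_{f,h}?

MRS = 1/30

MU_f = 0.5·f^(-0.5)·h^2 and MU_h = 2·√f·h.
MRS = MU_f/MU_h = (0.25)·h/f.
At (30, 4): MRS = 1/30.
That is, one extra unit of f is worth 1/30 units of h at the margin.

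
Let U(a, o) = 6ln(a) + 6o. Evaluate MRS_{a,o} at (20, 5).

MRS = 0.05

MU_a = 6/a, MU_o = 6.
MRS = 6/a ÷ 6.
At (20, 5): MRS = 0.05.
So at (20, 5) the consumer would give up 0.05 units of o for one more unit of a.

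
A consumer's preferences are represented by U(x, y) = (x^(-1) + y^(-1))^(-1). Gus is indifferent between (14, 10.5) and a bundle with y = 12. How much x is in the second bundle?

x = 12

U depends on (x, y) only through S = x^(-1) + y^(-1), so equal utility means equal S. At (14, 10.5): S = 1/6.
With y = 12: 12^(-1) = 1/12, so x^(-1) = 1/6 − 1/12 = 1/12.
Hence x = 1/(1/12) = 12.
Check: U(12, 12) = 6.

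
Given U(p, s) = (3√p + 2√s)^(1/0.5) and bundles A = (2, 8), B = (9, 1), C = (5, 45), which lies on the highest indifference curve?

Evaluate utility at each bundle:
U(A) = 98.000.
U(B) = 121.000.
U(C) = 405.000.
Highest utility is C, so C ≻ B ≻ A.

Bundle C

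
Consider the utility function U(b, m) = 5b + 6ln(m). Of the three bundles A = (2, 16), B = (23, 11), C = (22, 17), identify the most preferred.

Bundle B

Evaluate utility at each bundle:
U(A) = 26.636.
U(B) = 129.387.
U(C) = 126.999.
Highest utility is B, so B ≻ C ≻ A.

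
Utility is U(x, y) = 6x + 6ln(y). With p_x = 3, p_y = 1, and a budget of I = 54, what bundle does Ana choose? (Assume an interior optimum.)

MU_x = 6, MU_y = 6/y.
MRS = 6 ÷ (6/y).
Tangency: set MRS = p_x/p_y = 3/1 = 3.
MRS depends only on y: y = 3 ⇒ y* = 3.
From the budget, 3·x = 54 − 1·3 = 51, so x* = 17.

x* = 17, y* = 3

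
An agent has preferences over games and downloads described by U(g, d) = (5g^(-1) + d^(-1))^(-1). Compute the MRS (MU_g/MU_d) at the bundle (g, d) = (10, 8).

For CES with ρ = -1, MRS = (5/1)·(d/g)^2.
At (10, 8): MRS = 3.2.
That is, one extra unit of g is worth 3.2 units of d at the margin.

MRS = 3.2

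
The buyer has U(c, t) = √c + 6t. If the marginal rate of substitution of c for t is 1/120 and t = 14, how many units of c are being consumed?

MU_c = 1/(2√c), MU_t = 6.
MRS = 1/(2√c) ÷ 6.
MRS depends only on c: (1/12)/√c = 1/120 ⇒ √c = (1/12)/(1/120) = 10 ⇒ c = 100.

c = 100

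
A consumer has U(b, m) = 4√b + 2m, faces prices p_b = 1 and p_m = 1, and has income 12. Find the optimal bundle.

MU_b = 4/(2√b), MU_m = 2.
MRS = 4/(2√b) ÷ 2.
Tangency: set MRS = p_b/p_m = 1/1 = 1.
MRS depends only on b: 1/√b = 1 ⇒ √b = 1/1 = 1 ⇒ b* = 1.
From the budget, 1·m = 12 − 1·1 = 11, so m* = 11.

b* = 1, m* = 11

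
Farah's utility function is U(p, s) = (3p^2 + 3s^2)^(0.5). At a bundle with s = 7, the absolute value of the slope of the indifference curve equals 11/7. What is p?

For CES with ρ = 2, MRS = (s/p)^(-1).
Setting (7/p)^(-1) = 11/7 gives 7/p = 7/11 and p = 11.

p = 11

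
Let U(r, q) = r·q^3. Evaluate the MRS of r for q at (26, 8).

MU_r = q^3 and MU_q = 3·r·q^2.
MRS = MU_r/MU_q = (1/3)·q/r.
At (26, 8): MRS = 4/39.
So at (26, 8) the consumer would give up 4/39 units of q for one more unit of r.

MRS = 4/39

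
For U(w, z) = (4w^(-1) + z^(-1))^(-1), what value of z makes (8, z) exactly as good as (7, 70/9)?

U depends on (w, z) only through S = 4w^(-1) + z^(-1), so equal utility means equal S. At (7, 70/9): S = 0.7.
With w = 8: 4·8^(-1) = 0.5, so z^(-1) = 0.7 − 0.5 = 0.2.
Hence z = 1/0.2 = 5.
Check: U(8, 5) = 1.4286.

z = 5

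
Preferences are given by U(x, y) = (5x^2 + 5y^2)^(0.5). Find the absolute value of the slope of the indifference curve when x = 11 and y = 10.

For CES with ρ = 2, MRS = (y/x)^(-1).
At (11, 10): MRS = 1.1.
So at (11, 10) the consumer would give up 1.1 units of y for one more unit of x.

MRS = 1.1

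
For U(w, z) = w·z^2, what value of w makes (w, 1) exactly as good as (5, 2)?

w = 20

U(5, 2) = 20.
Set U(w, 1) = 20 and solve.
With z = 1: 1^2 = 1, so w = 20/1 = 20.
Check: U(20, 1) = 20.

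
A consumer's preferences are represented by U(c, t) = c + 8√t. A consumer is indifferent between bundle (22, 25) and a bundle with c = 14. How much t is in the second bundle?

U(22, 25) = 62.
Set U(14, t) = 62 and solve.
With c = 14: 8√t = 62 − 14 = 48, so √t = 6 and t = 36.
Check: U(14, 36) = 62.

t = 36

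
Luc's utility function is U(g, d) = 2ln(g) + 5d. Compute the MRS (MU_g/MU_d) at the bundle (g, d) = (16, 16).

MU_g = 2/g, MU_d = 5.
MRS = 2/g ÷ 5.
At (16, 16): MRS = 1/40.
The indifference curve has slope −1/40 at this bundle.

MRS = 1/40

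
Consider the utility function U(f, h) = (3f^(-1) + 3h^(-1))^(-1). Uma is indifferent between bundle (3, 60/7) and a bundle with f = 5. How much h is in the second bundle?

h = 4

U depends on (f, h) only through S = 3f^(-1) + 3h^(-1), so equal utility means equal S. At (3, 60/7): S = 1.35.
With f = 5: 3·5^(-1) = 0.6, so 3h^(-1) = 1.35 − 0.6 = 0.75, i.e. h^(-1) = 0.25.
Hence h = 1/0.25 = 4.
Check: U(5, 4) = 0.7407.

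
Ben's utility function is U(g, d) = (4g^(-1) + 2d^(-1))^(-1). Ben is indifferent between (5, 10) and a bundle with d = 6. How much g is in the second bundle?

g = 6

U depends on (g, d) only through S = 4g^(-1) + 2d^(-1), so equal utility means equal S. At (5, 10): S = 1.
With d = 6: 2·6^(-1) = 1/3, so 4g^(-1) = 1 − 1/3 = 2/3, i.e. g^(-1) = 1/6.
Hence g = 1/(1/6) = 6.
Check: U(6, 6) = 1.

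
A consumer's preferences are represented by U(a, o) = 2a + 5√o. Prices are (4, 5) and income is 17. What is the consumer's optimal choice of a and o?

MU_a = 2, MU_o = 5/(2√o).
MRS = 2 ÷ (5/(2√o)).
Tangency: set MRS = p_a/p_o = 4/5 = 0.8.
MRS depends only on o: 0.8·√o = 0.8 ⇒ √o = 0.8/0.8 = 1 ⇒ o* = 1.
From the budget, 4·a = 17 − 5·1 = 12, so a* = 3.

a* = 3, o* = 1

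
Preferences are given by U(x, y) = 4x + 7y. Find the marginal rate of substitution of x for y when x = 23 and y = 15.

MU_x = 4, MU_y = 7, so MRS = 4/7 at every bundle.
At (23, 15): MRS = 4/7.
So at (23, 15) the consumer would give up 4/7 units of y for one more unit of x.

MRS = 4/7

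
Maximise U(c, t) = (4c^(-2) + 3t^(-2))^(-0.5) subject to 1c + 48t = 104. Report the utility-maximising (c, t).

For CES with ρ = -2, MRS = (4/3)·(t/c)^3.
Tangency: set MRS = p_c/p_t = 1/48.
So (t/c)^3 = 1/64; taking the cube root, t/c = 0.25, i.e. t = 0.25·c.
Substitute into the budget 1·c + 48·t = 104: 13·c = 104, so c* = 8 and t* = 0.25·8 = 2.

c* = 8, t* = 2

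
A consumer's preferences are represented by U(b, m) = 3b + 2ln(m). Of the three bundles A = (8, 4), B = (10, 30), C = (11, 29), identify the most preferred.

Bundle C

Evaluate utility at each bundle:
U(A) = 26.773.
U(B) = 36.802.
U(C) = 39.735.
Highest utility is C, so C ≻ B ≻ A.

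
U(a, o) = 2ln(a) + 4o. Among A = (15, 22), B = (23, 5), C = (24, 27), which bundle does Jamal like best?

Bundle C

Evaluate utility at each bundle:
U(A) = 93.416.
U(B) = 26.271.
U(C) = 114.356.
Highest utility is C, so C ≻ A ≻ B.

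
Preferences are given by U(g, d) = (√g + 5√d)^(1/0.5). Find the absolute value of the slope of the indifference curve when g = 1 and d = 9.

For CES with ρ = 0.5, MRS = (1/5)·√(d/g).
At (1, 9): MRS = 0.6.
The indifference curve has slope −0.6 at this bundle.

MRS = 0.6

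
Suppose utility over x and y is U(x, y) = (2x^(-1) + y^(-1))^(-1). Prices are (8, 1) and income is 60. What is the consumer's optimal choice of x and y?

x* = 6, y* = 12

For CES with ρ = -1, MRS = (2/1)·(y/x)^2.
Tangency: set MRS = p_x/p_y = 8/1 = 8.
So (y/x)^2 = 4; taking the square root, y/x = 2, i.e. y = 2·x.
Substitute into the budget 8·x + 1·y = 60: 10·x = 60, so x* = 6 and y* = 2·6 = 12.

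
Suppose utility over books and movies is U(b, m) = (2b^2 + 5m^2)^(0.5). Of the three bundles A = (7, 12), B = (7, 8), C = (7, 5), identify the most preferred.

Bundle A

Evaluate utility at each bundle:
U(A) = 28.601.
U(B) = 20.445.
U(C) = 14.933.
Highest utility is A, so A ≻ B ≻ C.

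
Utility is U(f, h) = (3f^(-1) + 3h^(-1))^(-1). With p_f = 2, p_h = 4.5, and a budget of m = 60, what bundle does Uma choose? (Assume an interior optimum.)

For CES with ρ = -1, MRS = (h/f)^2.
Tangency: set MRS = p_f/p_h = 2/4.5 = 4/9.
So (h/f)^2 = 4/9; taking the square root, h/f = 2/3, i.e. h = (2/3)·f.
Substitute into the budget 2·f + 4.5·h = 60: 5·f = 60, so f* = 12 and h* = (2/3)·12 = 8.

f* = 12, h* = 8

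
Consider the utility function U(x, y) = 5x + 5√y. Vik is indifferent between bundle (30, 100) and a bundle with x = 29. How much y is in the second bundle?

y = 121

U(30, 100) = 200.
Set U(29, y) = 200 and solve.
With x = 29: 5√y = 200 − 5·29 = 55, so √y = 11 and y = 121.
Check: U(29, 121) = 200.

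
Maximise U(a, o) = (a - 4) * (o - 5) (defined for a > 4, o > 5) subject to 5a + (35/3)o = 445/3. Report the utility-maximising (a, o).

MU_a = (o−5), MU_o = (a−4).
MRS = (o−5)/(a−4).
Tangency: set MRS = p_a/p_o = 5/(35/3) = 3/7.
So (o − 5)/(a − 4) = 3/7, i.e. (o − 5) = (3/7)·(a − 4).
Rewrite the budget in excess-of-subsistence terms: 5·(a − 4) + (35/3)·(o − 5) = 445/3 − 5·4 − (35/3)·5 = 70.
Substituting, 10·(a − 4) = 70, so a − 4 = 7 and a* = 11.
Then o − 5 = (3/7)·7 = 3, so o* = 8.

a* = 11, o* = 8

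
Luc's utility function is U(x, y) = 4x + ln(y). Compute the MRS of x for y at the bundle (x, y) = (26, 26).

MU_x = 4, MU_y = 1/y.
MRS = 4 ÷ (1/y).
At (26, 26): MRS = 104.
That is, one extra unit of x is worth 104 units of y at the margin.

MRS = 104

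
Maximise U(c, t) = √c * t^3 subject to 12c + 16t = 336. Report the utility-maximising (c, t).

MU_c = 0.5·c^(-0.5)·t^3 and MU_t = 3·√c·t^2.
MRS = MU_c/MU_t = (1/6)·t/c.
Tangency: set MRS = p_c/p_t = 12/16 = 0.75.
So (1/6)·t/c = 0.75, i.e. t = 4.5·c.
Substitute into the budget 12·c + 16·t = 336: 84·c = 336, so c* = 4.
Then t* = 4.5·4 = 18.

c* = 4, t* = 18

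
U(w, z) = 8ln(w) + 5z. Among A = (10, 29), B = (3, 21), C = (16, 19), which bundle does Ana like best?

Evaluate utility at each bundle:
U(A) = 163.421.
U(B) = 113.789.
U(C) = 117.181.
Highest utility is A, so A ≻ C ≻ B.

Bundle A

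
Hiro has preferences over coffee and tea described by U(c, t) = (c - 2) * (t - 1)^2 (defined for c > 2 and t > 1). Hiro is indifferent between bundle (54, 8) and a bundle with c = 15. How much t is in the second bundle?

U(54, 8) = 2548.
Set U(15, t) = 2548 and solve.
With c = 15: (15 − 2) = 13, so (t − 1)^2 = 2548/13 = 196.
Taking the square root (with t > 1): t − 1 = 14, so t = 15.
Check: U(15, 15) = 2548.

t = 15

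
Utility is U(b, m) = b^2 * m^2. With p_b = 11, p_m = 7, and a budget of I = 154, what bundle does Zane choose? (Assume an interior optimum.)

b* = 7, m* = 11

MU_b = 2·b·m^2 and MU_m = 2·b^2·m.
MRS = MU_b/MU_m = m/b.
Tangency: set MRS = p_b/p_m = 11/7.
So m/b = 11/7, i.e. m = (11/7)·b.
Substitute into the budget 11·b + 7·m = 154: 22·b = 154, so b* = 7.
Then m* = (11/7)·7 = 11.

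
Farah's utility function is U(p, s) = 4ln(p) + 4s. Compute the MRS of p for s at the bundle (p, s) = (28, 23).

MRS = 1/28

MU_p = 4/p, MU_s = 4.
MRS = 4/p ÷ 4.
At (28, 23): MRS = 1/28.
The indifference curve has slope −1/28 at this bundle.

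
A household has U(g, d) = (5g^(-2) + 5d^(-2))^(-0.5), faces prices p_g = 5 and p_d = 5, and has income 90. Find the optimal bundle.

g* = 9, d* = 9

For CES with ρ = -2, MRS = (d/g)^3.
Tangency: set MRS = p_g/p_d = 5/5 = 1.
So (d/g)^3 = 1; taking the cube root, d/g = 1, i.e. d = g.
Substitute into the budget 5·g + 5·d = 90: 10·g = 90, so g* = 9 and d* = 9.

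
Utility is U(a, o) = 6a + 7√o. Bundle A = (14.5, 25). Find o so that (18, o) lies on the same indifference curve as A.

U(14.5, 25) = 122.
Set U(18, o) = 122 and solve.
With a = 18: 7√o = 122 − 6·18 = 14, so √o = 2 and o = 4.
Check: U(18, 4) = 122.

o = 4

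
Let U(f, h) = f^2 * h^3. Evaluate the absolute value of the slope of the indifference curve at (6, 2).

MRS = 2/9

MU_f = 2·f·h^3 and MU_h = 3·f^2·h^2.
MRS = MU_f/MU_h = (2/3)·h/f.
At (6, 2): MRS = 2/9.
That is, one extra unit of f is worth 2/9 units of h at the margin.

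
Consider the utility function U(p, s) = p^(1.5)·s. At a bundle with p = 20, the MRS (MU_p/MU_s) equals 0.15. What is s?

s = 2

MU_p = 1.5·√p·s and MU_s = p^(1.5).
MRS = MU_p/MU_s = (1.5)·s/p.
Substitute p = 20: MRS = s/(40/3). Setting s/(40/3) = 0.15 gives s = 0.15·(40/3) = 2.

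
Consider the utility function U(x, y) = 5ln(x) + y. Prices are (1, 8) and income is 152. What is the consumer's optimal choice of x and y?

MU_x = 5/x, MU_y = 1.
MRS = 5/x ÷ 1.
Tangency: set MRS = p_x/p_y = 1/8 = 0.125.
MRS depends only on x: 5/x = 0.125 ⇒ x* = 5/0.125 = 40.
From the budget, 8·y = 152 − 1·40 = 112, so y* = 14.

x* = 40, y* = 14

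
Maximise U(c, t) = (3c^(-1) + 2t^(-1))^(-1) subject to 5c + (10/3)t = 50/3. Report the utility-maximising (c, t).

c* = 2, t* = 2

For CES with ρ = -1, MRS = (3/2)·(t/c)^2.
Tangency: set MRS = p_c/p_t = 5/(10/3) = 1.5.
So (t/c)^2 = 1; taking the square root, t/c = 1, i.e. t = c.
Substitute into the budget 5·c + (10/3)·t = 50/3: (25/3)·c = 50/3, so c* = 2 and t* = 2.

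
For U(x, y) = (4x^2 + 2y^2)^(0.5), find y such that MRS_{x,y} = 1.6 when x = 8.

For CES with ρ = 2, MRS = (4/2)·(y/x)^(-1).
Setting (4/2)·(y/8)^(-1) = 1.6 gives (y/8)^(-1) = 0.8, so y/8 = 1.25 and y = 10.

y = 10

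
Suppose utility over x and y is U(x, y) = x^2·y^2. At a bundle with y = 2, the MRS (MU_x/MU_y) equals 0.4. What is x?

MU_x = 2·x·y^2 and MU_y = 2·x^2·y.
MRS = MU_x/MU_y = y/x.
Substitute y = 2: MRS = 2/x. Setting 2/x = 0.4 gives x = 2/0.4 = 5.

x = 5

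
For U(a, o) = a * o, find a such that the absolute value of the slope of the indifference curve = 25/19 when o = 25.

MU_a = o and MU_o = a.
MRS = MU_a/MU_o = o/a.
Substitute o = 25: MRS = 25/a. Setting 25/a = 25/19 gives a = 25/(25/19) = 19.

a = 19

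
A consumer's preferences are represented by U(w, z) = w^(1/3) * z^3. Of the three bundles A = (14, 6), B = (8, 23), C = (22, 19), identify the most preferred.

Evaluate utility at each bundle:
U(A) = 520.591.
U(B) = 24334.000.
U(C) = 19219.188.
Highest utility is B, so B ≻ C ≻ A.

Bundle B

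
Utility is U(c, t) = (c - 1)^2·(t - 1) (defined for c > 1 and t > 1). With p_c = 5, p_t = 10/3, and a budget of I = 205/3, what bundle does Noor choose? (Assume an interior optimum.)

MU_c = 2·(c−1)·(t−1), MU_t = (c−1)^2.
MRS = (2/1)·(t−1)/(c−1).
Tangency: set MRS = p_c/p_t = 5/(10/3) = 1.5.
So (2/1)·(t − 1)/(c − 1) = 1.5, i.e. (t − 1) = 0.75·(c − 1).
Rewrite the budget in excess-of-subsistence terms: 5·(c − 1) + (10/3)·(t − 1) = 205/3 − 5·1 − (10/3)·1 = 60.
Substituting, 7.5·(c − 1) = 60, so c − 1 = 8 and c* = 9.
Then t − 1 = 0.75·8 = 6, so t* = 7.

c* = 9, t* = 7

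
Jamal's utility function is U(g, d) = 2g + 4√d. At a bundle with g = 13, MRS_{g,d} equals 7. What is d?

MU_g = 2, MU_d = 4/(2√d).
MRS = 2 ÷ (4/(2√d)).
MRS depends only on d: √d = 7 ⇒ √d = 7 ⇒ d = 49.

d = 49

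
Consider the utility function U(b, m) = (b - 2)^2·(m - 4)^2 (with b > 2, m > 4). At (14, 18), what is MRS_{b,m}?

MU_b = 2·(b−2)·(m−4)^2, MU_m = 2·(b−2)^2·(m−4).
MRS = (m−4)/(b−2).
At (14, 18): MRS = 7/6.
The indifference curve has slope −7/6 at this bundle.

MRS = 7/6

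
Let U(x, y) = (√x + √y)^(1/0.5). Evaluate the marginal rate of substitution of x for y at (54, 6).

MRS = 1/3

For CES with ρ = 0.5, MRS = √(y/x).
At (54, 6): MRS = 1/3.
The indifference curve has slope −1/3 at this bundle.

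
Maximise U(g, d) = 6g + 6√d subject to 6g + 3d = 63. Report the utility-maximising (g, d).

MU_g = 6, MU_d = 6/(2√d).
MRS = 6 ÷ (6/(2√d)).
Tangency: set MRS = p_g/p_d = 6/3 = 2.
MRS depends only on d: 2·√d = 2 ⇒ √d = 2/2 = 1 ⇒ d* = 1.
From the budget, 6·g = 63 − 3·1 = 60, so g* = 10.

g* = 10, d* = 1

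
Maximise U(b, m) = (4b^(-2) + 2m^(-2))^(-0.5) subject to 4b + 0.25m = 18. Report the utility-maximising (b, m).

For CES with ρ = -2, MRS = (4/2)·(m/b)^3.
Tangency: set MRS = p_b/p_m = 4/0.25 = 16.
So (m/b)^3 = 8; taking the cube root, m/b = 2, i.e. m = 2·b.
Substitute into the budget 4·b + 0.25·m = 18: 4.5·b = 18, so b* = 4 and m* = 2·4 = 8.

b* = 4, m* = 8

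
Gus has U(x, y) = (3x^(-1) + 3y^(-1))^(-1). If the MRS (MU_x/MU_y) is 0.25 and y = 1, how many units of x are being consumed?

x = 2

For CES with ρ = -1, MRS = (y/x)^2.
Setting (1/x)^2 = 0.25 gives 1/x = 0.5 and x = 2.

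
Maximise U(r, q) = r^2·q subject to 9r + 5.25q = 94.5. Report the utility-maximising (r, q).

MU_r = 2·r·q and MU_q = r^2.
MRS = MU_r/MU_q = (2/1)·q/r.
Tangency: set MRS = p_r/p_q = 9/5.25 = 12/7.
So (2/1)·q/r = 12/7, i.e. q = (6/7)·r.
Substitute into the budget 9·r + 5.25·q = 94.5: 13.5·r = 94.5, so r* = 7.
Then q* = (6/7)·7 = 6.

r* = 7, q* = 6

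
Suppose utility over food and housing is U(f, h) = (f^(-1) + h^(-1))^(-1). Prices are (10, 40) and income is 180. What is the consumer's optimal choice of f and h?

For CES with ρ = -1, MRS = (h/f)^2.
Tangency: set MRS = p_f/p_h = 10/40 = 0.25.
So (h/f)^2 = 0.25; taking the square root, h/f = 0.5, i.e. h = 0.5·f.
Substitute into the budget 10·f + 40·h = 180: 30·f = 180, so f* = 6 and h* = 0.5·6 = 3.

f* = 6, h* = 3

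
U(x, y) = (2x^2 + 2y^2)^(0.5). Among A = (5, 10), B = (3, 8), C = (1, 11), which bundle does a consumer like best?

Bundle A

Evaluate utility at each bundle:
U(A) = 15.811.
U(B) = 12.083.
U(C) = 15.620.
Highest utility is A, so A ≻ C ≻ B.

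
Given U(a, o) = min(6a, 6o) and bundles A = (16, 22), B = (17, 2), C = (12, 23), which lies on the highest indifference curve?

Bundle A

Evaluate utility at each bundle:
U(A) = 96.
U(B) = 12.
U(C) = 72.
Highest utility is A, so A ≻ C ≻ B.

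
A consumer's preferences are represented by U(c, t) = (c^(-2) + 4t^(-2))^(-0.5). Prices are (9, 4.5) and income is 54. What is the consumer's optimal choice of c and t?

For CES with ρ = -2, MRS = (1/4)·(t/c)^3.
Tangency: set MRS = p_c/p_t = 9/4.5 = 2.
So (t/c)^3 = 8; taking the cube root, t/c = 2, i.e. t = 2·c.
Substitute into the budget 9·c + 4.5·t = 54: 18·c = 54, so c* = 3 and t* = 2·3 = 6.

c* = 3, t* = 6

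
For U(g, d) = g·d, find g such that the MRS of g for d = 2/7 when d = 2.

g = 7

MU_g = d and MU_d = g.
MRS = MU_g/MU_d = d/g.
Substitute d = 2: MRS = 2/g. Setting 2/g = 2/7 gives g = 2/(2/7) = 7.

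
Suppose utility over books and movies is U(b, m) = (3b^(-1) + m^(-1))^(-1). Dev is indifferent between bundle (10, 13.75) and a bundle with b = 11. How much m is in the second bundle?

m = 10

U depends on (b, m) only through S = 3b^(-1) + m^(-1), so equal utility means equal S. At (10, 13.75): S = 41/110.
With b = 11: 3·11^(-1) = 3/11, so m^(-1) = 41/110 − 3/11 = 0.1.
Hence m = 1/0.1 = 10.
Check: U(11, 10) = 2.6829.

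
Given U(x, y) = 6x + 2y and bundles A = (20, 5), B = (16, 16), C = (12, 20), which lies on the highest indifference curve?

Bundle A

Evaluate utility at each bundle:
U(A) = 130.
U(B) = 128.
U(C) = 112.
Highest utility is A, so A ≻ B ≻ C.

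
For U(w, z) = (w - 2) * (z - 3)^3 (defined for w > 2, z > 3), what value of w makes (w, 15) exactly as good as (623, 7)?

w = 25

U(623, 7) = 39744.
Set U(w, 15) = 39744 and solve.
With z = 15: (15 − 3)^3 = 1728, so (w − 2) = 39744/1728 = 23.
So w = 2 + 23 = 25.
Check: U(25, 15) = 39744.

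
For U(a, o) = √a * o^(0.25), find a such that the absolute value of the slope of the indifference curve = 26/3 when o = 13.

MU_a = 0.5·a^(-0.5)·o^(0.25) and MU_o = 0.25·√a·o^(-0.75).
MRS = MU_a/MU_o = (2)·o/a.
Substitute o = 13: MRS = 26/a. Setting 26/a = 26/3 gives a = 26/(26/3) = 3.

a = 3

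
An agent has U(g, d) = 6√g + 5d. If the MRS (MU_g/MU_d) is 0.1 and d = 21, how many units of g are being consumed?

MU_g = 6/(2√g), MU_d = 5.
MRS = 6/(2√g) ÷ 5.
MRS depends only on g: 0.6/√g = 0.1 ⇒ √g = 0.6/0.1 = 6 ⇒ g = 36.

g = 36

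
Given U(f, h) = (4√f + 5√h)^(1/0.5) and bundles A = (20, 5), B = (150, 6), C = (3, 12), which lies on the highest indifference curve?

Evaluate utility at each bundle:
U(A) = 845.000.
U(B) = 3750.000.
U(C) = 588.000.
Highest utility is B, so B ≻ A ≻ C.

Bundle B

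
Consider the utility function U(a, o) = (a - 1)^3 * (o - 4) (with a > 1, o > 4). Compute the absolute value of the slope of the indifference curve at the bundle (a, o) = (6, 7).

MU_a = 3·(a−1)^2·(o−4), MU_o = (a−1)^3.
MRS = (3/1)·(o−4)/(a−1).
At (6, 7): MRS = 1.8.
The indifference curve has slope −1.8 at this bundle.

MRS = 1.8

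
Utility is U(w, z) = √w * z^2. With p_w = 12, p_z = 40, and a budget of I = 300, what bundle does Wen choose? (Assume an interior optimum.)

w* = 5, z* = 6

MU_w = 0.5·w^(-0.5)·z^2 and MU_z = 2·√w·z.
MRS = MU_w/MU_z = (0.25)·z/w.
Tangency: set MRS = p_w/p_z = 12/40 = 0.3.
So (0.25)·z/w = 0.3, i.e. z = 1.2·w.
Substitute into the budget 12·w + 40·z = 300: 60·w = 300, so w* = 5.
Then z* = 1.2·5 = 6.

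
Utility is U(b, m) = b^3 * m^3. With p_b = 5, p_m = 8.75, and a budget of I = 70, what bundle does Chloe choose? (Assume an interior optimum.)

b* = 7, m* = 4

MU_b = 3·b^2·m^3 and MU_m = 3·b^3·m^2.
MRS = MU_b/MU_m = m/b.
Tangency: set MRS = p_b/p_m = 5/8.75 = 4/7.
So m/b = 4/7, i.e. m = (4/7)·b.
Substitute into the budget 5·b + 8.75·m = 70: 10·b = 70, so b* = 7.
Then m* = (4/7)·7 = 4.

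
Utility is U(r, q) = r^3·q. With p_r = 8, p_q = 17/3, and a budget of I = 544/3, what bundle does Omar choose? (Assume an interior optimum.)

r* = 17, q* = 8

MU_r = 3·r^2·q and MU_q = r^3.
MRS = MU_r/MU_q = (3/1)·q/r.
Tangency: set MRS = p_r/p_q = 8/(17/3) = 24/17.
So (3/1)·q/r = 24/17, i.e. q = (8/17)·r.
Substitute into the budget 8·r + (17/3)·q = 544/3: (32/3)·r = 544/3, so r* = 17.
Then q* = (8/17)·17 = 8.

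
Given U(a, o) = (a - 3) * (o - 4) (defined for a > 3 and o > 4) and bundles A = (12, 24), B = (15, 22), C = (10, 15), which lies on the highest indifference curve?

Bundle B

Evaluate utility at each bundle:
U(A) = 180.
U(B) = 216.
U(C) = 77.
Highest utility is B, so B ≻ A ≻ C.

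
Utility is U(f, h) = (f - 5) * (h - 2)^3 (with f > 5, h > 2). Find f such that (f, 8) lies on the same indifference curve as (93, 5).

U(93, 5) = 2376.
Set U(f, 8) = 2376 and solve.
With h = 8: (8 − 2)^3 = 216, so (f − 5) = 2376/216 = 11.
So f = 5 + 11 = 16.
Check: U(16, 8) = 2376.

f = 16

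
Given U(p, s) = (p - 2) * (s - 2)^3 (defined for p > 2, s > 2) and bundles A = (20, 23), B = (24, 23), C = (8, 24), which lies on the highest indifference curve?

Bundle B

Evaluate utility at each bundle:
U(A) = 166698.
U(B) = 203742.
U(C) = 63888.
Highest utility is B, so B ≻ A ≻ C.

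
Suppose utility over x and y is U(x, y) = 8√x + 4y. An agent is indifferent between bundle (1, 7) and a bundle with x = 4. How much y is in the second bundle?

U(1, 7) = 36.
Set U(4, y) = 36 and solve.
With x = 4: √4 = 2, so 4y = 36 − 8·2 = 20 and y = 5.
Check: U(4, 5) = 36.

y = 5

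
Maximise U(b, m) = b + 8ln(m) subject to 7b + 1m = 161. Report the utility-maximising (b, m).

b* = 15, m* = 56

MU_b = 1, MU_m = 8/m.
MRS = 1 ÷ (8/m).
Tangency: set MRS = p_b/p_m = 7/1 = 7.
MRS depends only on m: 0.125·m = 7 ⇒ m* = 7/0.125 = 56.
From the budget, 7·b = 161 − 1·56 = 105, so b* = 15.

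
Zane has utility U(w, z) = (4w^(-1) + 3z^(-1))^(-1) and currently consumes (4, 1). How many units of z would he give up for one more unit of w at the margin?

MRS = 1/12

For CES with ρ = -1, MRS = (4/3)·(z/w)^2.
At (4, 1): MRS = 1/12.
So at (4, 1) the consumer would give up 1/12 units of z for one more unit of w.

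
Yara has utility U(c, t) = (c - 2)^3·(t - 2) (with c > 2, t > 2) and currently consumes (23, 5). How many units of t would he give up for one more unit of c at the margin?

MRS = 3/7

MU_c = 3·(c−2)^2·(t−2), MU_t = (c−2)^3.
MRS = (3/1)·(t−2)/(c−2).
At (23, 5): MRS = 3/7.
The indifference curve has slope −3/7 at this bundle.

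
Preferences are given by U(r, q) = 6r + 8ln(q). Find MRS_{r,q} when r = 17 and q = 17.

MU_r = 6, MU_q = 8/q.
MRS = 6 ÷ (8/q).
At (17, 17): MRS = 12.75.
That is, one extra unit of r is worth 12.75 units of q at the margin.

MRS = 12.75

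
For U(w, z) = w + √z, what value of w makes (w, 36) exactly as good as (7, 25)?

w = 6

U(7, 25) = 12.
Set U(w, 36) = 12 and solve.
With z = 36: √36 = 6, so w = 12 − 6 = 6.
Check: U(6, 36) = 12.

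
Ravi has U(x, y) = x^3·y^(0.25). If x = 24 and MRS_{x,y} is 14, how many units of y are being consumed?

y = 28

MU_x = 3·x^2·y^(0.25) and MU_y = 0.25·x^3·y^(-0.75).
MRS = MU_x/MU_y = (12)·y/x.
Substitute x = 24: MRS = y/2. Setting y/2 = 14 gives y = 14·2 = 28.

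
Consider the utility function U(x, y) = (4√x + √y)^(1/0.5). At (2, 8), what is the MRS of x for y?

MRS = 8

For CES with ρ = 0.5, MRS = (4/1)·√(y/x).
At (2, 8): MRS = 8.
The indifference curve has slope −8 at this bundle.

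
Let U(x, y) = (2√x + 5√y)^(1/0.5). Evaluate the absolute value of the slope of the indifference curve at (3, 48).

MRS = 1.6

For CES with ρ = 0.5, MRS = (2/5)·√(y/x).
At (3, 48): MRS = 1.6.
That is, one extra unit of x is worth 1.6 units of y at the margin.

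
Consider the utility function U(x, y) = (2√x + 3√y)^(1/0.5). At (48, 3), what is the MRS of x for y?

MRS = 1/6

For CES with ρ = 0.5, MRS = (2/3)·√(y/x).
At (48, 3): MRS = 1/6.
So at (48, 3) the consumer would give up 1/6 units of y for one more unit of x.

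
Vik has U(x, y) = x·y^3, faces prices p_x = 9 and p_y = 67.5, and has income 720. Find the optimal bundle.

MU_x = y^3 and MU_y = 3·x·y^2.
MRS = MU_x/MU_y = (1/3)·y/x.
Tangency: set MRS = p_x/p_y = 9/67.5 = 2/15.
So (1/3)·y/x = 2/15, i.e. y = 0.4·x.
Substitute into the budget 9·x + 67.5·y = 720: 36·x = 720, so x* = 20.
Then y* = 0.4·20 = 8.

x* = 20, y* = 8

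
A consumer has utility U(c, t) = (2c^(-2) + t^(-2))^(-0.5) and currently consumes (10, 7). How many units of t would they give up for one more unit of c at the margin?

MRS = 343/500

For CES with ρ = -2, MRS = (2/1)·(t/c)^3.
At (10, 7): MRS = 343/500.
So at (10, 7) the consumer would give up 343/500 units of t for one more unit of c.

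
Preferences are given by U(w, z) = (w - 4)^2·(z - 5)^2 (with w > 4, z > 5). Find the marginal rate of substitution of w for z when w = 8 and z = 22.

MU_w = 2·(w−4)·(z−5)^2, MU_z = 2·(w−4)^2·(z−5).
MRS = (z−5)/(w−4).
At (8, 22): MRS = 4.25.
So at (8, 22) the consumer would give up 4.25 units of z for one more unit of w.

MRS = 4.25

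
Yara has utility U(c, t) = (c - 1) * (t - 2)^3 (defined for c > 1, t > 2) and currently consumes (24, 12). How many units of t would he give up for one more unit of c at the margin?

MU_c = (t−2)^3, MU_t = 3·(c−1)·(t−2)^2.
MRS = (1/3)·(t−2)/(c−1).
At (24, 12): MRS = 10/69.
The indifference curve has slope −10/69 at this bundle.

MRS = 10/69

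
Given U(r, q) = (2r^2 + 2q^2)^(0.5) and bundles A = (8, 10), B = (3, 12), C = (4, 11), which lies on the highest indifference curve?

Bundle A

Evaluate utility at each bundle:
U(A) = 18.111.
U(B) = 17.493.
U(C) = 16.553.
Highest utility is A, so A ≻ B ≻ C.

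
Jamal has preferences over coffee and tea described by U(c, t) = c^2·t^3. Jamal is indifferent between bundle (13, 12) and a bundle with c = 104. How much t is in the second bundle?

t = 3

U(13, 12) = 292032.
Set U(104, t) = 292032 and solve.
With c = 104: 104^2 = 10816, so t^3 = 292032/10816 = 27; taking the cube root, t = 3.
Check: U(104, 3) = 292032.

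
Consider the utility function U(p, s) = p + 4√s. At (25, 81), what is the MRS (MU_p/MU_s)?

MRS = 4.5

MU_p = 1, MU_s = 4/(2√s).
MRS = 1 ÷ (4/(2√s)).
At (25, 81): MRS = 4.5.
The indifference curve has slope −4.5 at this bundle.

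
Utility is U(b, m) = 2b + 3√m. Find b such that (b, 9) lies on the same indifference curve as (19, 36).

U(19, 36) = 56.
Set U(b, 9) = 56 and solve.
With m = 9: √9 = 3, so 2b = 56 − 3·3 = 47 and b = 23.5.
Check: U(23.5, 9) = 56.

b = 23.5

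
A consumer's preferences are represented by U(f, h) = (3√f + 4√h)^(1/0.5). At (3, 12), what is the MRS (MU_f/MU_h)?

MRS = 1.5

For CES with ρ = 0.5, MRS = (3/4)·√(h/f).
At (3, 12): MRS = 1.5.
The indifference curve has slope −1.5 at this bundle.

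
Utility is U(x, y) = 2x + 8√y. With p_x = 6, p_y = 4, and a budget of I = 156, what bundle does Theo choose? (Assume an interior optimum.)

x* = 20, y* = 9

MU_x = 2, MU_y = 8/(2√y).
MRS = 2 ÷ (8/(2√y)).
Tangency: set MRS = p_x/p_y = 6/4 = 1.5.
MRS depends only on y: 0.5·√y = 1.5 ⇒ √y = 1.5/0.5 = 3 ⇒ y* = 9.
From the budget, 6·x = 156 − 4·9 = 120, so x* = 20.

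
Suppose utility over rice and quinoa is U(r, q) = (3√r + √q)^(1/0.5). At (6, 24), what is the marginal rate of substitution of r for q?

MRS = 6

For CES with ρ = 0.5, MRS = (3/1)·√(q/r).
At (6, 24): MRS = 6.
So at (6, 24) the consumer would give up 6 units of q for one more unit of r.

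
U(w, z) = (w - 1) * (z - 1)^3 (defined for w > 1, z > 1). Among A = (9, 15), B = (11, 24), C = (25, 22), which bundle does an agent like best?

Evaluate utility at each bundle:
U(A) = 21952.
U(B) = 121670.
U(C) = 222264.
Highest utility is C, so C ≻ B ≻ A.

Bundle C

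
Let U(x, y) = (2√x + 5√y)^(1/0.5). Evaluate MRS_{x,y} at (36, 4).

MRS = 2/15

For CES with ρ = 0.5, MRS = (2/5)·√(y/x).
At (36, 4): MRS = 2/15.
The indifference curve has slope −2/15 at this bundle.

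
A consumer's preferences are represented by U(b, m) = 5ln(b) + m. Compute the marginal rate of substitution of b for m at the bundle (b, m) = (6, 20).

MU_b = 5/b, MU_m = 1.
MRS = 5/b ÷ 1.
At (6, 20): MRS = 5/6.
So at (6, 20) the consumer would give up 5/6 units of m for one more unit of b.

MRS = 5/6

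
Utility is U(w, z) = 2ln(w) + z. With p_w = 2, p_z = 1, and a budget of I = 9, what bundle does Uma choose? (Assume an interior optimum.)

w* = 1, z* = 7

MU_w = 2/w, MU_z = 1.
MRS = 2/w ÷ 1.
Tangency: set MRS = p_w/p_z = 2/1 = 2.
MRS depends only on w: 2/w = 2 ⇒ w* = 2/2 = 1.
From the budget, 1·z = 9 − 2·1 = 7, so z* = 7.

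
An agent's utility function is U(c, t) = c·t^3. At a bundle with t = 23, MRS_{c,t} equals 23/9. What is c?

c = 3

MU_c = t^3 and MU_t = 3·c·t^2.
MRS = MU_c/MU_t = (1/3)·t/c.
Substitute t = 23: MRS = (23/3)/c. Setting (23/3)/c = 23/9 gives c = (23/3)/(23/9) = 3.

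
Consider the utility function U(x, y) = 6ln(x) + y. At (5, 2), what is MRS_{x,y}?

MRS = 1.2

MU_x = 6/x, MU_y = 1.
MRS = 6/x ÷ 1.
At (5, 2): MRS = 1.2.
The indifference curve has slope −1.2 at this bundle.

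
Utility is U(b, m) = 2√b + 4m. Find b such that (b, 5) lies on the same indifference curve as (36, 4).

U(36, 4) = 28.
Set U(b, 5) = 28 and solve.
With m = 5: 2√b = 28 − 4·5 = 8, so √b = 4 and b = 16.
Check: U(16, 5) = 28.

b = 16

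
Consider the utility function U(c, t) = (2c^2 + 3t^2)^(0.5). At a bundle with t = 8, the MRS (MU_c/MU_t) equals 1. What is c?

For CES with ρ = 2, MRS = (2/3)·(t/c)^(-1).
Setting (2/3)·(8/c)^(-1) = 1 gives (8/c)^(-1) = 1.5, so 8/c = 2/3 and c = 12.

c = 12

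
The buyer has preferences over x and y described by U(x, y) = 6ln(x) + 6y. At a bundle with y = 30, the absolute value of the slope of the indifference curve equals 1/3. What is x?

MU_x = 6/x, MU_y = 6.
MRS = 6/x ÷ 6.
MRS depends only on x: 1/x = 1/3 ⇒ x = 1/(1/3) = 3.

x = 3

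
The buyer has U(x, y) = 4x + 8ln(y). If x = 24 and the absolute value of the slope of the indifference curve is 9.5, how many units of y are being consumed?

MU_x = 4, MU_y = 8/y.
MRS = 4 ÷ (8/y).
MRS depends only on y: 0.5·y = 9.5 ⇒ y = 9.5/0.5 = 19.

y = 19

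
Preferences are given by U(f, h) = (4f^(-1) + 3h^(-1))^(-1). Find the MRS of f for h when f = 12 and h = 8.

MRS = 16/27

For CES with ρ = -1, MRS = (4/3)·(h/f)^2.
At (12, 8): MRS = 16/27.
That is, one extra unit of f is worth 16/27 units of h at the margin.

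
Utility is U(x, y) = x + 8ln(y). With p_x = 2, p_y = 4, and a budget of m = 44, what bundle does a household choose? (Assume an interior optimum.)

x* = 14, y* = 4

MU_x = 1, MU_y = 8/y.
MRS = 1 ÷ (8/y).
Tangency: set MRS = p_x/p_y = 2/4 = 0.5.
MRS depends only on y: 0.125·y = 0.5 ⇒ y* = 0.5/0.125 = 4.
From the budget, 2·x = 44 − 4·4 = 28, so x* = 14.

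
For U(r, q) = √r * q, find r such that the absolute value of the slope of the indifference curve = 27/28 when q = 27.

r = 14

MU_r = 0.5·r^(-0.5)·q and MU_q = √r.
MRS = MU_r/MU_q = (0.5)·q/r.
Substitute q = 27: MRS = 13.5/r. Setting 13.5/r = 27/28 gives r = 13.5/(27/28) = 14.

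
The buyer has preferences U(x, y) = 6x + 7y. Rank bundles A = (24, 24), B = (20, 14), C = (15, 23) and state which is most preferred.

Bundle A

Evaluate utility at each bundle:
U(A) = 312.
U(B) = 218.
U(C) = 251.
Highest utility is A, so A ≻ C ≻ B.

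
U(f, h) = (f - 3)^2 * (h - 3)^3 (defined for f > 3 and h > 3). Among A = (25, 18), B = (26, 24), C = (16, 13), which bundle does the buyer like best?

Bundle B

Evaluate utility at each bundle:
U(A) = 1633500.
U(B) = 4899069.
U(C) = 169000.
Highest utility is B, so B ≻ A ≻ C.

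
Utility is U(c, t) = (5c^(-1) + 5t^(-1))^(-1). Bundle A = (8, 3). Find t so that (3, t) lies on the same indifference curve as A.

t = 8

U depends on (c, t) only through S = 5c^(-1) + 5t^(-1), so equal utility means equal S. At (8, 3): S = 55/24.
With c = 3: 5·3^(-1) = 5/3, so 5t^(-1) = 55/24 − 5/3 = 0.625, i.e. t^(-1) = 0.125.
Hence t = 1/0.125 = 8.
Check: U(3, 8) = 0.4364.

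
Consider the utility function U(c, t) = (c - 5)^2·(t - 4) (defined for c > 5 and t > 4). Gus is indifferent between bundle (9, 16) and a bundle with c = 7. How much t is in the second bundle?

t = 52

U(9, 16) = 192.
Set U(7, t) = 192 and solve.
With c = 7: (7 − 5)^2 = 4, so (t − 4) = 192/4 = 48.
So t = 4 + 48 = 52.
Check: U(7, 52) = 192.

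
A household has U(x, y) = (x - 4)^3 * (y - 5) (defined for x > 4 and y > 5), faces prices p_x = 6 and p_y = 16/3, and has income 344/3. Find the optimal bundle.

x* = 12, y* = 8

MU_x = 3·(x−4)^2·(y−5), MU_y = (x−4)^3.
MRS = (3/1)·(y−5)/(x−4).
Tangency: set MRS = p_x/p_y = 6/(16/3) = 1.125.
So (3/1)·(y − 5)/(x − 4) = 1.125, i.e. (y − 5) = 0.375·(x − 4).
Rewrite the budget in excess-of-subsistence terms: 6·(x − 4) + (16/3)·(y − 5) = 344/3 − 6·4 − (16/3)·5 = 64.
Substituting, 8·(x − 4) = 64, so x − 4 = 8 and x* = 12.
Then y − 5 = 0.375·8 = 3, so y* = 8.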